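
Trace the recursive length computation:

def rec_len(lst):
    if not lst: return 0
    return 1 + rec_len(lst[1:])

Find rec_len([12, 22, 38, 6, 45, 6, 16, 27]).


rec_len([12, 22, 38, 6, 45, 6, 16, 27]) = 1 + rec_len([22, 38, 6, 45, 6, 16, 27])
rec_len([22, 38, 6, 45, 6, 16, 27]) = 1 + rec_len([38, 6, 45, 6, 16, 27])
rec_len([38, 6, 45, 6, 16, 27]) = 1 + rec_len([6, 45, 6, 16, 27])
rec_len([6, 45, 6, 16, 27]) = 1 + rec_len([45, 6, 16, 27])
rec_len([45, 6, 16, 27]) = 1 + rec_len([6, 16, 27])
rec_len([6, 16, 27]) = 1 + rec_len([16, 27])
rec_len([16, 27]) = 1 + rec_len([27])
rec_len([27]) = 1 + rec_len([])
rec_len([]) = 0  (base case)
Unwinding: 1 + 1 + 1 + 1 + 1 + 1 + 1 + 1 + 0 = 8

8


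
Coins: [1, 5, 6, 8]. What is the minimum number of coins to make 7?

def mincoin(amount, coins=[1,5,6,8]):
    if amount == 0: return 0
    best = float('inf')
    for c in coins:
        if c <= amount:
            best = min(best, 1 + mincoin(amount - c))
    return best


Building up with DP:
mincoin(0) = 0
mincoin(1) = min(1+mincoin(0)=1+0=1) = 1
mincoin(2) = min(1+mincoin(1)=1+1=2) = 2
mincoin(3) = min(1+mincoin(2)=1+2=3) = 3
mincoin(4) = min(1+mincoin(3)=1+3=4) = 4
mincoin(5) = min(1+mincoin(4)=1+4=5, 1+mincoin(0)=1+0=1) = 1
mincoin(6) = min(1+mincoin(5)=1+1=2, 1+mincoin(1)=1+1=2, 1+mincoin(0)=1+0=1) = 1
mincoin(7) = min(1+mincoin(6)=1+1=2, 1+mincoin(2)=1+2=3, 1+mincoin(1)=1+1=2) = 2

2


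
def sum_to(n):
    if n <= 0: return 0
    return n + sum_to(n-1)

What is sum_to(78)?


sum_to(78)
= 78 + 77 + 76 + 75 + 74 + 73 + 72 + 71 + 70 + 69 + 68 + 67 + 66 + 65 + 64 + 63 + 62 + 61 + 60 + 59 + 58 + 57 + 56 + 55 + 54 + 53 + 52 + 51 + 50 + 49 + 48 + 47 + 46 + 45 + 44 + 43 + 42 + 41 + 40 + 39 + 38 + 37 + 36 + 35 + 34 + 33 + 32 + 31 + 30 + 29 + 28 + 27 + 26 + 25 + 24 + 23 + 22 + 21 + 20 + 19 + 18 + 17 + 16 + 15 + 14 + 13 + 12 + 11 + 10 + 9 + 8 + 7 + 6 + 5 + 4 + 3 + 2 + 1 + sum_to(0)
= 78 + 77 + 76 + 75 + 74 + 73 + 72 + 71 + 70 + 69 + 68 + 67 + 66 + 65 + 64 + 63 + 62 + 61 + 60 + 59 + 58 + 57 + 56 + 55 + 54 + 53 + 52 + 51 + 50 + 49 + 48 + 47 + 46 + 45 + 44 + 43 + 42 + 41 + 40 + 39 + 38 + 37 + 36 + 35 + 34 + 33 + 32 + 31 + 30 + 29 + 28 + 27 + 26 + 25 + 24 + 23 + 22 + 21 + 20 + 19 + 18 + 17 + 16 + 15 + 14 + 13 + 12 + 11 + 10 + 9 + 8 + 7 + 6 + 5 + 4 + 3 + 2 + 1 + 0
= 3081

3081


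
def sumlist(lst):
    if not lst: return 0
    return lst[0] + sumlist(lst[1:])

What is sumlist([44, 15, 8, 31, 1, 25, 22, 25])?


sumlist([44, 15, 8, 31, 1, 25, 22, 25]) = 44 + sumlist([15, 8, 31, 1, 25, 22, 25])
sumlist([15, 8, 31, 1, 25, 22, 25]) = 15 + sumlist([8, 31, 1, 25, 22, 25])
sumlist([8, 31, 1, 25, 22, 25]) = 8 + sumlist([31, 1, 25, 22, 25])
sumlist([31, 1, 25, 22, 25]) = 31 + sumlist([1, 25, 22, 25])
sumlist([1, 25, 22, 25]) = 1 + sumlist([25, 22, 25])
sumlist([25, 22, 25]) = 25 + sumlist([22, 25])
sumlist([22, 25]) = 22 + sumlist([25])
sumlist([25]) = 25 + sumlist([])
sumlist([]) = 0  (base case)
Total: 44 + 15 + 8 + 31 + 1 + 25 + 22 + 25 + 0 = 171

171


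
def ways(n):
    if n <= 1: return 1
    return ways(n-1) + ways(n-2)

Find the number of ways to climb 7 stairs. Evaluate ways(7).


Building up from base cases:
ways(0) = 1
ways(1) = 1
ways(2) = ways(1) + ways(0) = 1 + 1 = 2
ways(3) = ways(2) + ways(1) = 2 + 1 = 3
ways(4) = ways(3) + ways(2) = 3 + 2 = 5
ways(5) = ways(4) + ways(3) = 5 + 3 = 8
ways(6) = ways(5) + ways(4) = 8 + 5 = 13
ways(7) = ways(6) + ways(5) = 13 + 8 = 21

21


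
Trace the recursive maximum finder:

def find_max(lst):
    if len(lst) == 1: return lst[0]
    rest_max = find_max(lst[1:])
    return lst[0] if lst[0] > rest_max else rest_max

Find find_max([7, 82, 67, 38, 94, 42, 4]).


find_max([7, 82, 67, 38, 94, 42, 4]): compare 7 with find_max([82, 67, 38, 94, 42, 4])
find_max([82, 67, 38, 94, 42, 4]): compare 82 with find_max([67, 38, 94, 42, 4])
find_max([67, 38, 94, 42, 4]): compare 67 with find_max([38, 94, 42, 4])
find_max([38, 94, 42, 4]): compare 38 with find_max([94, 42, 4])
find_max([94, 42, 4]): compare 94 with find_max([42, 4])
find_max([42, 4]): compare 42 with find_max([4])
find_max([4]) = 4  (base case)
Compare 42 with 4 -> 42
Compare 94 with 42 -> 94
Compare 38 with 94 -> 94
Compare 67 with 94 -> 94
Compare 82 with 94 -> 94
Compare 7 with 94 -> 94

94


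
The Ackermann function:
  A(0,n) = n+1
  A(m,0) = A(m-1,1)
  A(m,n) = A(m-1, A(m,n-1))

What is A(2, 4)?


A(2, 4) = A(1, A(2, 3))
  A(2, 3) = A(1, A(2, 2))
    A(2, 2) = A(1, A(2, 1))
      A(2, 1) = A(1, A(2, 0))
        A(2, 0) = A(1, 1)
          A(1, 1) = A(0, A(1, 0))
          A(1, 0) = A(0, 1)
          A(0, 1) = 2
            = A(0, 2)
          A(0, 2) = 3
        = A(1, 3)
        A(1, 3) = A(0, A(1, 2))
          A(1, 2) = A(0, A(1, 1))
          A(1, 1) = A(0, A(1, 0))
          A(1, 0) = A(0, 1)
          A(0, 1) = 2
            = A(0, 2)
          A(0, 2) = 3
            = A(0, 3)
          A(0, 3) = 4
          = A(0, 4)
          A(0, 4) = 5
      = A(1, 5)
      A(1, 5) = A(0, A(1, 4))
        A(1, 4) = A(0, A(1, 3))
... (trace truncated)
Result: A(2, 4) = 11

11


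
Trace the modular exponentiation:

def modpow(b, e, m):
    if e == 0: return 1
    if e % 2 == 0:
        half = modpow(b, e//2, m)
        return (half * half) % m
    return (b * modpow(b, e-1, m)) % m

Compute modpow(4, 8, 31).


modpow(4, 8, 31): e is even, compute modpow(4, 4, 31)
  modpow(4, 4, 31): e is even, compute modpow(4, 2, 31)
    modpow(4, 2, 31): e is even, compute modpow(4, 1, 31)
      modpow(4, 1, 31): e is odd, compute modpow(4, 0, 31)
        modpow(4, 0, 31) = 1
      (4 * 1) % 31 = 4
    half=4, (4*4) % 31 = 16
  half=16, (16*16) % 31 = 8
half=8, (8*8) % 31 = 2

2


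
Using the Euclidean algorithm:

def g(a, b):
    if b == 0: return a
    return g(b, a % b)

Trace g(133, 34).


g(133, 34) = g(34, 31)
g(34, 31) = g(31, 3)
g(31, 3) = g(3, 1)
g(3, 1) = g(1, 0)
g(1, 0) = 1  (base case)

1


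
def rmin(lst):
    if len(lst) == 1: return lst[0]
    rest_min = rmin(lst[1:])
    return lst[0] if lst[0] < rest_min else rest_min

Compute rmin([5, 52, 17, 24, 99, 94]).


rmin([5, 52, 17, 24, 99, 94]): compare 5 with rmin([52, 17, 24, 99, 94])
rmin([52, 17, 24, 99, 94]): compare 52 with rmin([17, 24, 99, 94])
rmin([17, 24, 99, 94]): compare 17 with rmin([24, 99, 94])
rmin([24, 99, 94]): compare 24 with rmin([99, 94])
rmin([99, 94]): compare 99 with rmin([94])
rmin([94]) = 94  (base case)
Compare 99 with 94 -> 94
Compare 24 with 94 -> 24
Compare 17 with 24 -> 17
Compare 52 with 17 -> 17
Compare 5 with 17 -> 5

5


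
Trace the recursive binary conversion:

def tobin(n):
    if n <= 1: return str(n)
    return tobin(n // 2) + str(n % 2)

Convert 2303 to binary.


tobin(2303) = tobin(1151) + '1'
tobin(1151) = tobin(575) + '1'
tobin(575) = tobin(287) + '1'
tobin(287) = tobin(143) + '1'
tobin(143) = tobin(71) + '1'
tobin(71) = tobin(35) + '1'
tobin(35) = tobin(17) + '1'
tobin(17) = tobin(8) + '1'
tobin(8) = tobin(4) + '0'
tobin(4) = tobin(2) + '0'
tobin(2) = tobin(1) + '0'
tobin(1) = '1'  (base case)
Concatenating: '1' + '0' + '0' + '0' + '1' + '1' + '1' + '1' + '1' + '1' + '1' + '1' = '100011111111'

100011111111


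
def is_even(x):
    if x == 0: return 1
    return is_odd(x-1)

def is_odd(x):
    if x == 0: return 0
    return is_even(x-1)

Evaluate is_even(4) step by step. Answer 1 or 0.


is_even(4) = is_odd(3)
is_odd(3) = is_even(2)
is_even(2) = is_odd(1)
is_odd(1) = is_even(0)
is_even(0) = 1  (base case)
Result: 1

1


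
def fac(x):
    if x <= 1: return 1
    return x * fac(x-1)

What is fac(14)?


fac(14)
= 14 * fac(13)
= 14 * 13 * fac(12)
= 14 * 13 * 12 * fac(11)
= 14 * 13 * 12 * 11 * fac(10)
= 14 * 13 * 12 * 11 * 10 * fac(9)
= 14 * 13 * 12 * 11 * 10 * 9 * fac(8)
= 14 * 13 * 12 * 11 * 10 * 9 * 8 * fac(7)
= 14 * 13 * 12 * 11 * 10 * 9 * 8 * 7 * fac(6)
= 14 * 13 * 12 * 11 * 10 * 9 * 8 * 7 * 6 * fac(5)
= 14 * 13 * 12 * 11 * 10 * 9 * 8 * 7 * 6 * 5 * fac(4)
= 14 * 13 * 12 * 11 * 10 * 9 * 8 * 7 * 6 * 5 * 4 * fac(3)
= 14 * 13 * 12 * 11 * 10 * 9 * 8 * 7 * 6 * 5 * 4 * 3 * fac(2)
= 14 * 13 * 12 * 11 * 10 * 9 * 8 * 7 * 6 * 5 * 4 * 3 * 2 * fac(1)
= 14 * 13 * 12 * 11 * 10 * 9 * 8 * 7 * 6 * 5 * 4 * 3 * 2 * 1
= 87178291200

87178291200


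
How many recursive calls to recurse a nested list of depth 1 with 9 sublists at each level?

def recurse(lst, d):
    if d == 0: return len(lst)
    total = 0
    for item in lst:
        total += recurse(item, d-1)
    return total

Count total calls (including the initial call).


At depth 0 (root): 1 call
At depth 1: each of 1 parents calls recurse on 9 children = 9 calls
Total: 1 + 9 = 10

10


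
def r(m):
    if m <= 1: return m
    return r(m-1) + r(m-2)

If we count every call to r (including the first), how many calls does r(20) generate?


Let C(n) = total calls for r(n)
C(0) = 1, C(1) = 1
C(2) = 1 + C(1) + C(0) = 1 + 1 + 1 = 3
C(3) = 1 + C(2) + C(1) = 1 + 3 + 1 = 5
C(4) = 1 + C(3) + C(2) = 1 + 5 + 3 = 9
C(5) = 1 + C(4) + C(3) = 1 + 9 + 5 = 15
C(6) = 1 + C(5) + C(4) = 1 + 15 + 9 = 25
C(7) = 1 + C(6) + C(5) = 1 + 25 + 15 = 41
C(8) = 1 + C(7) + C(6) = 1 + 41 + 25 = 67
C(9) = 1 + C(8) + C(7) = 1 + 67 + 41 = 109
C(10) = 1 + C(9) + C(8) = 1 + 109 + 67 = 177
C(11) = 1 + C(10) + C(9) = 1 + 177 + 109 = 287
C(12) = 1 + C(11) + C(10) = 1 + 287 + 177 = 465
C(13) = 1 + C(12) + C(11) = 1 + 465 + 287 = 753
C(14) = 1 + C(13) + C(12) = 1 + 753 + 465 = 1219
C(15) = 1 + C(14) + C(13) = 1 + 1219 + 753 = 1973
C(16) = 1 + C(15) + C(14) = 1 + 1973 + 1219 = 3193
C(17) = 1 + C(16) + C(15) = 1 + 3193 + 1973 = 5167
C(18) = 1 + C(17) + C(16) = 1 + 5167 + 3193 = 8361
C(19) = 1 + C(18) + C(17) = 1 + 8361 + 5167 = 13529
C(20) = 1 + C(19) + C(18) = 1 + 13529 + 8361 = 21891

21891


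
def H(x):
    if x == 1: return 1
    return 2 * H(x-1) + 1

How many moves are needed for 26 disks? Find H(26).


H(26) = 2 * H(25) + 1
H(25) = 2 * H(24) + 1
H(24) = 2 * H(23) + 1
H(23) = 2 * H(22) + 1
H(22) = 2 * H(21) + 1
H(21) = 2 * H(20) + 1
H(20) = 2 * H(19) + 1
H(19) = 2 * H(18) + 1
H(18) = 2 * H(17) + 1
H(17) = 2 * H(16) + 1
H(16) = 2 * H(15) + 1
H(15) = 2 * H(14) + 1
H(14) = 2 * H(13) + 1
H(13) = 2 * H(12) + 1
H(12) = 2 * H(11) + 1
H(11) = 2 * H(10) + 1
H(10) = 2 * H(9) + 1
H(9) = 2 * H(8) + 1
H(8) = 2 * H(7) + 1
H(7) = 2 * H(6) + 1
H(6) = 2 * H(5) + 1
H(5) = 2 * H(4) + 1
H(4) = 2 * H(3) + 1
H(3) = 2 * H(2) + 1
H(2) = 2 * H(1) + 1
H(1) = 1  (base case)
H(2) = 2 * 1 + 1 = 3
H(3) = 2 * 3 + 1 = 7
H(4) = 2 * 7 + 1 = 15
H(5) = 2 * 15 + 1 = 31
H(6) = 2 * 31 + 1 = 63
H(7) = 2 * 63 + 1 = 127
H(8) = 2 * 127 + 1 = 255
H(9) = 2 * 255 + 1 = 511
H(10) = 2 * 511 + 1 = 1023
H(11) = 2 * 1023 + 1 = 2047
H(12) = 2 * 2047 + 1 = 4095
H(13) = 2 * 4095 + 1 = 8191
H(14) = 2 * 8191 + 1 = 16383
H(15) = 2 * 16383 + 1 = 32767
H(16) = 2 * 32767 + 1 = 65535
H(17) = 2 * 65535 + 1 = 131071
H(18) = 2 * 131071 + 1 = 262143
H(19) = 2 * 262143 + 1 = 524287
H(20) = 2 * 524287 + 1 = 1048575
H(21) = 2 * 1048575 + 1 = 2097151
H(22) = 2 * 2097151 + 1 = 4194303
H(23) = 2 * 4194303 + 1 = 8388607
H(24) = 2 * 8388607 + 1 = 16777215
H(25) = 2 * 16777215 + 1 = 33554431
H(26) = 2 * 33554431 + 1 = 67108863

67108863


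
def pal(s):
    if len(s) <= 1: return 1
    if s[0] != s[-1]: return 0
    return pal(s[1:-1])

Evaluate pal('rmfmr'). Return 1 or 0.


pal('rmfmr'): s[0]='r' == s[-1]='r' -> check pal('mfm')
pal('mfm'): s[0]='m' == s[-1]='m' -> check pal('f')
pal('f'): len <= 1 -> return 1  (base case)
Result: 1 (palindrome)

1


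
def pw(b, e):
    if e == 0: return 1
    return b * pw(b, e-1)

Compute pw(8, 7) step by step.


pw(8, 7)
= 8 * pw(8, 6)
= 8 * 8 * pw(8, 5)
= 8 * 8 * 8 * pw(8, 4)
= 8 * 8 * 8 * 8 * pw(8, 3)
= 8 * 8 * 8 * 8 * 8 * pw(8, 2)
= 8 * 8 * 8 * 8 * 8 * 8 * pw(8, 1)
= 8 * 8 * 8 * 8 * 8 * 8 * 8 * pw(8, 0)
= 8 * 8 * 8 * 8 * 8 * 8 * 8 * 1
= 2097152

2097152


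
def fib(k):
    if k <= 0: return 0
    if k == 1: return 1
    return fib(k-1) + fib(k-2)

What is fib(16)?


Computing fib(16) bottom-up:
fib(0) = 0
fib(1) = 1
fib(2) = fib(1) + fib(0) = 1 + 0 = 1
fib(3) = fib(2) + fib(1) = 1 + 1 = 2
fib(4) = fib(3) + fib(2) = 2 + 1 = 3
fib(5) = fib(4) + fib(3) = 3 + 2 = 5
fib(6) = fib(5) + fib(4) = 5 + 3 = 8
fib(7) = fib(6) + fib(5) = 8 + 5 = 13
fib(8) = fib(7) + fib(6) = 13 + 8 = 21
fib(9) = fib(8) + fib(7) = 21 + 13 = 34
fib(10) = fib(9) + fib(8) = 34 + 21 = 55
fib(11) = fib(10) + fib(9) = 55 + 34 = 89
fib(12) = fib(11) + fib(10) = 89 + 55 = 144
fib(13) = fib(12) + fib(11) = 144 + 89 = 233
fib(14) = fib(13) + fib(12) = 233 + 144 = 377
fib(15) = fib(14) + fib(13) = 377 + 233 = 610
fib(16) = fib(15) + fib(14) = 610 + 377 = 987

987


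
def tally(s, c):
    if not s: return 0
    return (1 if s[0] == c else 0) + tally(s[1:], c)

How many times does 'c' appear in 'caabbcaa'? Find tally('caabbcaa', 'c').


s[0]='c' == 'c' -> 1
s[0]='a' != 'c' -> 0
s[0]='a' != 'c' -> 0
s[0]='b' != 'c' -> 0
s[0]='b' != 'c' -> 0
s[0]='c' == 'c' -> 1
s[0]='a' != 'c' -> 0
s[0]='a' != 'c' -> 0
Sum: 1 + 0 + 0 + 0 + 0 + 1 + 0 + 0 = 2

2


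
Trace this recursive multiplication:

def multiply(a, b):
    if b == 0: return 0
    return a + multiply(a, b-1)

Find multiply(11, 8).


multiply(11, 8) = 11 + multiply(11, 7)
multiply(11, 7) = 11 + multiply(11, 6)
multiply(11, 6) = 11 + multiply(11, 5)
multiply(11, 5) = 11 + multiply(11, 4)
multiply(11, 4) = 11 + multiply(11, 3)
multiply(11, 3) = 11 + multiply(11, 2)
multiply(11, 2) = 11 + multiply(11, 1)
multiply(11, 1) = 11 + multiply(11, 0)
multiply(11, 0) = 0  (base case)
Total: 11 + 11 + 11 + 11 + 11 + 11 + 11 + 11 + 0 = 88

88


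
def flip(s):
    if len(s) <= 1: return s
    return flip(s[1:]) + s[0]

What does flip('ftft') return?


flip('ftft') = flip('tft') + 'f'
flip('tft') = flip('ft') + 't'
flip('ft') = flip('t') + 'f'
flip('t') = 't'  (base case)
Concatenating: 't' + 'f' + 't' + 'f' = 'tftf'

tftf


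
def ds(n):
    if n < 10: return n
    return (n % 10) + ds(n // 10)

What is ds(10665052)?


ds(10665052) = 2 + ds(1066505)
ds(1066505) = 5 + ds(106650)
ds(106650) = 0 + ds(10665)
ds(10665) = 5 + ds(1066)
ds(1066) = 6 + ds(106)
ds(106) = 6 + ds(10)
ds(10) = 0 + ds(1)
ds(1) = 1  (base case)
Total: 2 + 5 + 0 + 5 + 6 + 6 + 0 + 1 = 25

25


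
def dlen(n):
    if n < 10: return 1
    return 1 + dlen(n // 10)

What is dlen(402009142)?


dlen(402009142) = 1 + dlen(40200914)
dlen(40200914) = 1 + dlen(4020091)
dlen(4020091) = 1 + dlen(402009)
dlen(402009) = 1 + dlen(40200)
dlen(40200) = 1 + dlen(4020)
dlen(4020) = 1 + dlen(402)
dlen(402) = 1 + dlen(40)
dlen(40) = 1 + dlen(4)
dlen(4) = 1  (base case: 4 < 10)
Unwinding: 1 + 1 + 1 + 1 + 1 + 1 + 1 + 1 + 1 = 9

9


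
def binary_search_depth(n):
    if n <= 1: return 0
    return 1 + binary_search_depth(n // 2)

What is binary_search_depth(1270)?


1270 / 2 = 635
635 / 2 = 317
317 / 2 = 158
158 / 2 = 79
79 / 2 = 39
39 / 2 = 19
19 / 2 = 9
9 / 2 = 4
4 / 2 = 2
2 / 2 = 1
Reached 1 after 10 halvings

10


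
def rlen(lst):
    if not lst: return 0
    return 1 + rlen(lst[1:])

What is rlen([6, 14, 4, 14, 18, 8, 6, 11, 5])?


rlen([6, 14, 4, 14, 18, 8, 6, 11, 5]) = 1 + rlen([14, 4, 14, 18, 8, 6, 11, 5])
rlen([14, 4, 14, 18, 8, 6, 11, 5]) = 1 + rlen([4, 14, 18, 8, 6, 11, 5])
rlen([4, 14, 18, 8, 6, 11, 5]) = 1 + rlen([14, 18, 8, 6, 11, 5])
rlen([14, 18, 8, 6, 11, 5]) = 1 + rlen([18, 8, 6, 11, 5])
rlen([18, 8, 6, 11, 5]) = 1 + rlen([8, 6, 11, 5])
rlen([8, 6, 11, 5]) = 1 + rlen([6, 11, 5])
rlen([6, 11, 5]) = 1 + rlen([11, 5])
rlen([11, 5]) = 1 + rlen([5])
rlen([5]) = 1 + rlen([])
rlen([]) = 0  (base case)
Unwinding: 1 + 1 + 1 + 1 + 1 + 1 + 1 + 1 + 1 + 0 = 9

9


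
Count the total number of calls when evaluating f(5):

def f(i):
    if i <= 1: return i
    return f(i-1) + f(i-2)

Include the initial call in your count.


Let C(n) = total calls for f(n)
C(0) = 1, C(1) = 1
C(2) = 1 + C(1) + C(0) = 1 + 1 + 1 = 3
C(3) = 1 + C(2) + C(1) = 1 + 3 + 1 = 5
C(4) = 1 + C(3) + C(2) = 1 + 5 + 3 = 9
C(5) = 1 + C(4) + C(3) = 1 + 9 + 5 = 15

15


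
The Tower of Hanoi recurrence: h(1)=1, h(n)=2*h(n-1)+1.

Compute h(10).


h(10) = 2 * h(9) + 1
h(9) = 2 * h(8) + 1
h(8) = 2 * h(7) + 1
h(7) = 2 * h(6) + 1
h(6) = 2 * h(5) + 1
h(5) = 2 * h(4) + 1
h(4) = 2 * h(3) + 1
h(3) = 2 * h(2) + 1
h(2) = 2 * h(1) + 1
h(1) = 1  (base case)
h(2) = 2 * 1 + 1 = 3
h(3) = 2 * 3 + 1 = 7
h(4) = 2 * 7 + 1 = 15
h(5) = 2 * 15 + 1 = 31
h(6) = 2 * 31 + 1 = 63
h(7) = 2 * 63 + 1 = 127
h(8) = 2 * 127 + 1 = 255
h(9) = 2 * 255 + 1 = 511
h(10) = 2 * 511 + 1 = 1023

1023


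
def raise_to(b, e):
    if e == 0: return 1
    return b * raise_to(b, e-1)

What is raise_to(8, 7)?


raise_to(8, 7)
= 8 * raise_to(8, 6)
= 8 * 8 * raise_to(8, 5)
= 8 * 8 * 8 * raise_to(8, 4)
= 8 * 8 * 8 * 8 * raise_to(8, 3)
= 8 * 8 * 8 * 8 * 8 * raise_to(8, 2)
= 8 * 8 * 8 * 8 * 8 * 8 * raise_to(8, 1)
= 8 * 8 * 8 * 8 * 8 * 8 * 8 * raise_to(8, 0)
= 8 * 8 * 8 * 8 * 8 * 8 * 8 * 1
= 2097152

2097152


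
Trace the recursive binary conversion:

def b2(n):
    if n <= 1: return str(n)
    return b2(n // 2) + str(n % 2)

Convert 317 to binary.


b2(317) = b2(158) + '1'
b2(158) = b2(79) + '0'
b2(79) = b2(39) + '1'
b2(39) = b2(19) + '1'
b2(19) = b2(9) + '1'
b2(9) = b2(4) + '1'
b2(4) = b2(2) + '0'
b2(2) = b2(1) + '0'
b2(1) = '1'  (base case)
Concatenating: '1' + '0' + '0' + '1' + '1' + '1' + '1' + '0' + '1' = '100111101'

100111101


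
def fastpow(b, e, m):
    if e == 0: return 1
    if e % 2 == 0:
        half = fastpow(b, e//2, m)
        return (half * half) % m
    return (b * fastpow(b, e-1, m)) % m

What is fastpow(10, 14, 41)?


fastpow(10, 14, 41): e is even, compute fastpow(10, 7, 41)
  fastpow(10, 7, 41): e is odd, compute fastpow(10, 6, 41)
    fastpow(10, 6, 41): e is even, compute fastpow(10, 3, 41)
      fastpow(10, 3, 41): e is odd, compute fastpow(10, 2, 41)
        fastpow(10, 2, 41): e is even, compute fastpow(10, 1, 41)
          fastpow(10, 1, 41): e is odd, compute fastpow(10, 0, 41)
          fastpow(10, 0, 41) = 1
          (10 * 1) % 41 = 10
        half=10, (10*10) % 41 = 18
      (10 * 18) % 41 = 16
    half=16, (16*16) % 41 = 10
  (10 * 10) % 41 = 18
half=18, (18*18) % 41 = 37

37


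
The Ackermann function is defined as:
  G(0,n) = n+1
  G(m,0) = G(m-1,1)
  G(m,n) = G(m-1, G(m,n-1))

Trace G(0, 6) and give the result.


G(0, 6) = 7
Result: G(0, 6) = 7

7


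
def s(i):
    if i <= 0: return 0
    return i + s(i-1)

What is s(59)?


s(59)
= 59 + 58 + 57 + 56 + 55 + 54 + 53 + 52 + 51 + 50 + 49 + 48 + 47 + 46 + 45 + 44 + 43 + 42 + 41 + 40 + 39 + 38 + 37 + 36 + 35 + 34 + 33 + 32 + 31 + 30 + 29 + 28 + 27 + 26 + 25 + 24 + 23 + 22 + 21 + 20 + 19 + 18 + 17 + 16 + 15 + 14 + 13 + 12 + 11 + 10 + 9 + 8 + 7 + 6 + 5 + 4 + 3 + 2 + 1 + s(0)
= 59 + 58 + 57 + 56 + 55 + 54 + 53 + 52 + 51 + 50 + 49 + 48 + 47 + 46 + 45 + 44 + 43 + 42 + 41 + 40 + 39 + 38 + 37 + 36 + 35 + 34 + 33 + 32 + 31 + 30 + 29 + 28 + 27 + 26 + 25 + 24 + 23 + 22 + 21 + 20 + 19 + 18 + 17 + 16 + 15 + 14 + 13 + 12 + 11 + 10 + 9 + 8 + 7 + 6 + 5 + 4 + 3 + 2 + 1 + 0
= 1770

1770


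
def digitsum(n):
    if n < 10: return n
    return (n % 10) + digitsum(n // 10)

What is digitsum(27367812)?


digitsum(27367812) = 2 + digitsum(2736781)
digitsum(2736781) = 1 + digitsum(273678)
digitsum(273678) = 8 + digitsum(27367)
digitsum(27367) = 7 + digitsum(2736)
digitsum(2736) = 6 + digitsum(273)
digitsum(273) = 3 + digitsum(27)
digitsum(27) = 7 + digitsum(2)
digitsum(2) = 2  (base case)
Total: 2 + 1 + 8 + 7 + 6 + 3 + 7 + 2 = 36

36


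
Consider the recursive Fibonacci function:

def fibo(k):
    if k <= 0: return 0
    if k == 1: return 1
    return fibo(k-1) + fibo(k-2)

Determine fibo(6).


Computing fibo(6) bottom-up:
fibo(0) = 0
fibo(1) = 1
fibo(2) = fibo(1) + fibo(0) = 1 + 0 = 1
fibo(3) = fibo(2) + fibo(1) = 1 + 1 = 2
fibo(4) = fibo(3) + fibo(2) = 2 + 1 = 3
fibo(5) = fibo(4) + fibo(3) = 3 + 2 = 5
fibo(6) = fibo(5) + fibo(4) = 5 + 3 = 8

8


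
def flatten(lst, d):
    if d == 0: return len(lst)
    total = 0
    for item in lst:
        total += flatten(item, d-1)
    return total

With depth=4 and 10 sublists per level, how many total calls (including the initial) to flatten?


At depth 0 (root): 1 call
At depth 1: each of 1 parents calls flatten on 10 children = 10 calls
At depth 2: each of 10 parents calls flatten on 10 children = 100 calls
At depth 3: each of 100 parents calls flatten on 10 children = 1000 calls
At depth 4: each of 1000 parents calls flatten on 10 children = 10000 calls
Total: 1 + 10 + 100 + 1000 + 10000 = 11111

11111


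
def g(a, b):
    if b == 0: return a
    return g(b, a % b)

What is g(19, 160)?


g(19, 160) = g(160, 19)
g(160, 19) = g(19, 8)
g(19, 8) = g(8, 3)
g(8, 3) = g(3, 2)
g(3, 2) = g(2, 1)
g(2, 1) = g(1, 0)
g(1, 0) = 1  (base case)

1


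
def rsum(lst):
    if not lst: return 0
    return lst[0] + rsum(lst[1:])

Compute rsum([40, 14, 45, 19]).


rsum([40, 14, 45, 19]) = 40 + rsum([14, 45, 19])
rsum([14, 45, 19]) = 14 + rsum([45, 19])
rsum([45, 19]) = 45 + rsum([19])
rsum([19]) = 19 + rsum([])
rsum([]) = 0  (base case)
Total: 40 + 14 + 45 + 19 + 0 = 118

118


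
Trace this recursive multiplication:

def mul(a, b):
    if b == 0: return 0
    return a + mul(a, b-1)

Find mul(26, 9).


mul(26, 9) = 26 + mul(26, 8)
mul(26, 8) = 26 + mul(26, 7)
mul(26, 7) = 26 + mul(26, 6)
mul(26, 6) = 26 + mul(26, 5)
mul(26, 5) = 26 + mul(26, 4)
mul(26, 4) = 26 + mul(26, 3)
mul(26, 3) = 26 + mul(26, 2)
mul(26, 2) = 26 + mul(26, 1)
mul(26, 1) = 26 + mul(26, 0)
mul(26, 0) = 0  (base case)
Total: 26 + 26 + 26 + 26 + 26 + 26 + 26 + 26 + 26 + 0 = 234

234


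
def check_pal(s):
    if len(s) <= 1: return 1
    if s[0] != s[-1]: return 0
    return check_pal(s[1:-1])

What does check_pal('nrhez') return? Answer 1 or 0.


check_pal('nrhez'): s[0]='n' != s[-1]='z' -> return 0
Result: 0 (not a palindrome)

0


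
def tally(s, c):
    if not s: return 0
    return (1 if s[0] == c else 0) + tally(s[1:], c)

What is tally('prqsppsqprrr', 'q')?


s[0]='p' != 'q' -> 0
s[0]='r' != 'q' -> 0
s[0]='q' == 'q' -> 1
s[0]='s' != 'q' -> 0
s[0]='p' != 'q' -> 0
s[0]='p' != 'q' -> 0
s[0]='s' != 'q' -> 0
s[0]='q' == 'q' -> 1
s[0]='p' != 'q' -> 0
s[0]='r' != 'q' -> 0
s[0]='r' != 'q' -> 0
s[0]='r' != 'q' -> 0
Sum: 0 + 0 + 1 + 0 + 0 + 0 + 0 + 1 + 0 + 0 + 0 + 0 = 2

2


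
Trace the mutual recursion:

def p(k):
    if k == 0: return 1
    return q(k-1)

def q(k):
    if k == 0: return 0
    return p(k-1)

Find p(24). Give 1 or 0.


p(24) = q(23)
q(23) = p(22)
p(22) = q(21)
q(21) = p(20)
p(20) = q(19)
q(19) = p(18)
p(18) = q(17)
q(17) = p(16)
p(16) = q(15)
q(15) = p(14)
p(14) = q(13)
q(13) = p(12)
p(12) = q(11)
q(11) = p(10)
p(10) = q(9)
q(9) = p(8)
p(8) = q(7)
q(7) = p(6)
p(6) = q(5)
q(5) = p(4)
p(4) = q(3)
q(3) = p(2)
p(2) = q(1)
q(1) = p(0)
p(0) = 1  (base case)
Result: 1

1


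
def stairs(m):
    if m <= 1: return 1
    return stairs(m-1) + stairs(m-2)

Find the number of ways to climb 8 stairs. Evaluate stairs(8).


Building up from base cases:
stairs(0) = 1
stairs(1) = 1
stairs(2) = stairs(1) + stairs(0) = 1 + 1 = 2
stairs(3) = stairs(2) + stairs(1) = 2 + 1 = 3
stairs(4) = stairs(3) + stairs(2) = 3 + 2 = 5
stairs(5) = stairs(4) + stairs(3) = 5 + 3 = 8
stairs(6) = stairs(5) + stairs(4) = 8 + 5 = 13
stairs(7) = stairs(6) + stairs(5) = 13 + 8 = 21
stairs(8) = stairs(7) + stairs(6) = 21 + 13 = 34

34


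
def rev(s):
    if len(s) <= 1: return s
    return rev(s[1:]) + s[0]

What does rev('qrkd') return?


rev('qrkd') = rev('rkd') + 'q'
rev('rkd') = rev('kd') + 'r'
rev('kd') = rev('d') + 'k'
rev('d') = 'd'  (base case)
Concatenating: 'd' + 'k' + 'r' + 'q' = 'dkrq'

dkrq


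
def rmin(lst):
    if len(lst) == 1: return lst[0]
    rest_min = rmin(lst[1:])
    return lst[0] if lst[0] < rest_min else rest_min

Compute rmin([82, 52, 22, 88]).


rmin([82, 52, 22, 88]): compare 82 with rmin([52, 22, 88])
rmin([52, 22, 88]): compare 52 with rmin([22, 88])
rmin([22, 88]): compare 22 with rmin([88])
rmin([88]) = 88  (base case)
Compare 22 with 88 -> 22
Compare 52 with 22 -> 22
Compare 82 with 22 -> 22

22


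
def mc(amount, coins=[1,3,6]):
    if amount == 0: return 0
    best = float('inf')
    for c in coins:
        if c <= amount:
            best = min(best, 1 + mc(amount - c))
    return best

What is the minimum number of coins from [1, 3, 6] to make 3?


Building up with DP:
mc(0) = 0
mc(1) = min(1+mc(0)=1+0=1) = 1
mc(2) = min(1+mc(1)=1+1=2) = 2
mc(3) = min(1+mc(2)=1+2=3, 1+mc(0)=1+0=1) = 1

1


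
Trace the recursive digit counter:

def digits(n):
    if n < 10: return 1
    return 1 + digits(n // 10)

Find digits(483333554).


digits(483333554) = 1 + digits(48333355)
digits(48333355) = 1 + digits(4833335)
digits(4833335) = 1 + digits(483333)
digits(483333) = 1 + digits(48333)
digits(48333) = 1 + digits(4833)
digits(4833) = 1 + digits(483)
digits(483) = 1 + digits(48)
digits(48) = 1 + digits(4)
digits(4) = 1  (base case: 4 < 10)
Unwinding: 1 + 1 + 1 + 1 + 1 + 1 + 1 + 1 + 1 = 9

9


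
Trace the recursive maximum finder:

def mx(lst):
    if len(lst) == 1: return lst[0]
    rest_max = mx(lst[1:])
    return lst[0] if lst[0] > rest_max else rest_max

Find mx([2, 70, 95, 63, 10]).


mx([2, 70, 95, 63, 10]): compare 2 with mx([70, 95, 63, 10])
mx([70, 95, 63, 10]): compare 70 with mx([95, 63, 10])
mx([95, 63, 10]): compare 95 with mx([63, 10])
mx([63, 10]): compare 63 with mx([10])
mx([10]) = 10  (base case)
Compare 63 with 10 -> 63
Compare 95 with 63 -> 95
Compare 70 with 95 -> 95
Compare 2 with 95 -> 95

95


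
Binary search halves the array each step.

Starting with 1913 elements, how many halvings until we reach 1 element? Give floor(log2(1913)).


1913 / 2 = 956
956 / 2 = 478
478 / 2 = 239
239 / 2 = 119
119 / 2 = 59
59 / 2 = 29
29 / 2 = 14
14 / 2 = 7
7 / 2 = 3
3 / 2 = 1
Reached 1 after 10 halvings

10


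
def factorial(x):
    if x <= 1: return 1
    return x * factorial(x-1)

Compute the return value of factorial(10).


factorial(10)
= 10 * factorial(9)
= 10 * 9 * factorial(8)
= 10 * 9 * 8 * factorial(7)
= 10 * 9 * 8 * 7 * factorial(6)
= 10 * 9 * 8 * 7 * 6 * factorial(5)
= 10 * 9 * 8 * 7 * 6 * 5 * factorial(4)
= 10 * 9 * 8 * 7 * 6 * 5 * 4 * factorial(3)
= 10 * 9 * 8 * 7 * 6 * 5 * 4 * 3 * factorial(2)
= 10 * 9 * 8 * 7 * 6 * 5 * 4 * 3 * 2 * factorial(1)
= 10 * 9 * 8 * 7 * 6 * 5 * 4 * 3 * 2 * 1
= 3628800

3628800


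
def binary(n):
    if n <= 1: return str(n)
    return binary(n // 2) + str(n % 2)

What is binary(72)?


binary(72) = binary(36) + '0'
binary(36) = binary(18) + '0'
binary(18) = binary(9) + '0'
binary(9) = binary(4) + '1'
binary(4) = binary(2) + '0'
binary(2) = binary(1) + '0'
binary(1) = '1'  (base case)
Concatenating: '1' + '0' + '0' + '1' + '0' + '0' + '0' = '1001000'

1001000


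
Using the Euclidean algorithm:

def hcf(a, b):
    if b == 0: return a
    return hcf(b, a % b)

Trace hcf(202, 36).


hcf(202, 36) = hcf(36, 22)
hcf(36, 22) = hcf(22, 14)
hcf(22, 14) = hcf(14, 8)
hcf(14, 8) = hcf(8, 6)
hcf(8, 6) = hcf(6, 2)
hcf(6, 2) = hcf(2, 0)
hcf(2, 0) = 2  (base case)

2


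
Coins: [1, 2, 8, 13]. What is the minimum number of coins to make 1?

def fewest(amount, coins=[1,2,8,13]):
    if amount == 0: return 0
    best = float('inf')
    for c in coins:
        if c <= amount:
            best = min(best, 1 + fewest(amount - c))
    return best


Building up with DP:
fewest(0) = 0
fewest(1) = min(1+fewest(0)=1+0=1) = 1

1


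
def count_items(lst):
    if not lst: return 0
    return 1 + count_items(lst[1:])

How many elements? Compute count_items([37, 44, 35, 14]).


count_items([37, 44, 35, 14]) = 1 + count_items([44, 35, 14])
count_items([44, 35, 14]) = 1 + count_items([35, 14])
count_items([35, 14]) = 1 + count_items([14])
count_items([14]) = 1 + count_items([])
count_items([]) = 0  (base case)
Unwinding: 1 + 1 + 1 + 1 + 0 = 4

4


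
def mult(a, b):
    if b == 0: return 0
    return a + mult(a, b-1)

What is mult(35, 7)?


mult(35, 7) = 35 + mult(35, 6)
mult(35, 6) = 35 + mult(35, 5)
mult(35, 5) = 35 + mult(35, 4)
mult(35, 4) = 35 + mult(35, 3)
mult(35, 3) = 35 + mult(35, 2)
mult(35, 2) = 35 + mult(35, 1)
mult(35, 1) = 35 + mult(35, 0)
mult(35, 0) = 0  (base case)
Total: 35 + 35 + 35 + 35 + 35 + 35 + 35 + 0 = 245

245


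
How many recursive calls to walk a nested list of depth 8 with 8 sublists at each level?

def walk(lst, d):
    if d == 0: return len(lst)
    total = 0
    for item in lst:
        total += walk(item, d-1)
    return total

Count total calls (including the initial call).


At depth 0 (root): 1 call
At depth 1: each of 1 parents calls walk on 8 children = 8 calls
At depth 2: each of 8 parents calls walk on 8 children = 64 calls
At depth 3: each of 64 parents calls walk on 8 children = 512 calls
At depth 4: each of 512 parents calls walk on 8 children = 4096 calls
At depth 5: each of 4096 parents calls walk on 8 children = 32768 calls
At depth 6: each of 32768 parents calls walk on 8 children = 262144 calls
At depth 7: each of 262144 parents calls walk on 8 children = 2097152 calls
At depth 8: each of 2097152 parents calls walk on 8 children = 16777216 calls
Total: 1 + 8 + 64 + 512 + 4096 + 32768 + 262144 + 2097152 + 16777216 = 19173961

19173961


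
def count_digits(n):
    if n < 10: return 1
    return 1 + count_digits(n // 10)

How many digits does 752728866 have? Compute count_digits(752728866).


count_digits(752728866) = 1 + count_digits(75272886)
count_digits(75272886) = 1 + count_digits(7527288)
count_digits(7527288) = 1 + count_digits(752728)
count_digits(752728) = 1 + count_digits(75272)
count_digits(75272) = 1 + count_digits(7527)
count_digits(7527) = 1 + count_digits(752)
count_digits(752) = 1 + count_digits(75)
count_digits(75) = 1 + count_digits(7)
count_digits(7) = 1  (base case: 7 < 10)
Unwinding: 1 + 1 + 1 + 1 + 1 + 1 + 1 + 1 + 1 = 9

9


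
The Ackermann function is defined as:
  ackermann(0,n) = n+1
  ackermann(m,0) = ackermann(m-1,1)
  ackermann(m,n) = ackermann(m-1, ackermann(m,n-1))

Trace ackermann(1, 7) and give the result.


ackermann(1, 7) = ackermann(0, ackermann(1, 6))
  ackermann(1, 6) = ackermann(0, ackermann(1, 5))
    ackermann(1, 5) = ackermann(0, ackermann(1, 4))
      ackermann(1, 4) = ackermann(0, ackermann(1, 3))
        ackermann(1, 3) = ackermann(0, ackermann(1, 2))
          ackermann(1, 2) = ackermann(0, ackermann(1, 1))
          ackermann(1, 1) = ackermann(0, ackermann(1, 0))
          ackermann(1, 0) = ackermann(0, 1)
          ackermann(0, 1) = 2
            = ackermann(0, 2)
          ackermann(0, 2) = 3
            = ackermann(0, 3)
          ackermann(0, 3) = 4
          = ackermann(0, 4)
          ackermann(0, 4) = 5
        = ackermann(0, 5)
        ackermann(0, 5) = 6
      = ackermann(0, 6)
      ackermann(0, 6) = 7
    = ackermann(0, 7)
    ackermann(0, 7) = 8
  = ackermann(0, 8)
  ackermann(0, 8) = 9
Result: ackermann(1, 7) = 9

9


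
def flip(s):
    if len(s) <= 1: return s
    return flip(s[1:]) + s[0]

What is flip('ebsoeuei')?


flip('ebsoeuei') = flip('bsoeuei') + 'e'
flip('bsoeuei') = flip('soeuei') + 'b'
flip('soeuei') = flip('oeuei') + 's'
flip('oeuei') = flip('euei') + 'o'
flip('euei') = flip('uei') + 'e'
flip('uei') = flip('ei') + 'u'
flip('ei') = flip('i') + 'e'
flip('i') = 'i'  (base case)
Concatenating: 'i' + 'e' + 'u' + 'e' + 'o' + 's' + 'b' + 'e' = 'ieueosbe'

ieueosbe


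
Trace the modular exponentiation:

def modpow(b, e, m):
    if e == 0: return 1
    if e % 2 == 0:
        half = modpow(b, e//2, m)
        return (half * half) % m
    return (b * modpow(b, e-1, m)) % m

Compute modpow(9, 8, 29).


modpow(9, 8, 29): e is even, compute modpow(9, 4, 29)
  modpow(9, 4, 29): e is even, compute modpow(9, 2, 29)
    modpow(9, 2, 29): e is even, compute modpow(9, 1, 29)
      modpow(9, 1, 29): e is odd, compute modpow(9, 0, 29)
        modpow(9, 0, 29) = 1
      (9 * 1) % 29 = 9
    half=9, (9*9) % 29 = 23
  half=23, (23*23) % 29 = 7
half=7, (7*7) % 29 = 20

20


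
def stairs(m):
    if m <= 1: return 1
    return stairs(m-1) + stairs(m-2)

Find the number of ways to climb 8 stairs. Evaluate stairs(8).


Building up from base cases:
stairs(0) = 1
stairs(1) = 1
stairs(2) = stairs(1) + stairs(0) = 1 + 1 = 2
stairs(3) = stairs(2) + stairs(1) = 2 + 1 = 3
stairs(4) = stairs(3) + stairs(2) = 3 + 2 = 5
stairs(5) = stairs(4) + stairs(3) = 5 + 3 = 8
stairs(6) = stairs(5) + stairs(4) = 8 + 5 = 13
stairs(7) = stairs(6) + stairs(5) = 13 + 8 = 21
stairs(8) = stairs(7) + stairs(6) = 21 + 13 = 34

34


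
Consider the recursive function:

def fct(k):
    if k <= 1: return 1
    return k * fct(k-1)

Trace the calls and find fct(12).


fct(12)
= 12 * fct(11)
= 12 * 11 * fct(10)
= 12 * 11 * 10 * fct(9)
= 12 * 11 * 10 * 9 * fct(8)
= 12 * 11 * 10 * 9 * 8 * fct(7)
= 12 * 11 * 10 * 9 * 8 * 7 * fct(6)
= 12 * 11 * 10 * 9 * 8 * 7 * 6 * fct(5)
= 12 * 11 * 10 * 9 * 8 * 7 * 6 * 5 * fct(4)
= 12 * 11 * 10 * 9 * 8 * 7 * 6 * 5 * 4 * fct(3)
= 12 * 11 * 10 * 9 * 8 * 7 * 6 * 5 * 4 * 3 * fct(2)
= 12 * 11 * 10 * 9 * 8 * 7 * 6 * 5 * 4 * 3 * 2 * fct(1)
= 12 * 11 * 10 * 9 * 8 * 7 * 6 * 5 * 4 * 3 * 2 * 1
= 479001600

479001600


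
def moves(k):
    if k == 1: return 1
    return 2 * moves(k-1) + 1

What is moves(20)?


moves(20) = 2 * moves(19) + 1
moves(19) = 2 * moves(18) + 1
moves(18) = 2 * moves(17) + 1
moves(17) = 2 * moves(16) + 1
moves(16) = 2 * moves(15) + 1
moves(15) = 2 * moves(14) + 1
moves(14) = 2 * moves(13) + 1
moves(13) = 2 * moves(12) + 1
moves(12) = 2 * moves(11) + 1
moves(11) = 2 * moves(10) + 1
moves(10) = 2 * moves(9) + 1
moves(9) = 2 * moves(8) + 1
moves(8) = 2 * moves(7) + 1
moves(7) = 2 * moves(6) + 1
moves(6) = 2 * moves(5) + 1
moves(5) = 2 * moves(4) + 1
moves(4) = 2 * moves(3) + 1
moves(3) = 2 * moves(2) + 1
moves(2) = 2 * moves(1) + 1
moves(1) = 1  (base case)
moves(2) = 2 * 1 + 1 = 3
moves(3) = 2 * 3 + 1 = 7
moves(4) = 2 * 7 + 1 = 15
moves(5) = 2 * 15 + 1 = 31
moves(6) = 2 * 31 + 1 = 63
moves(7) = 2 * 63 + 1 = 127
moves(8) = 2 * 127 + 1 = 255
moves(9) = 2 * 255 + 1 = 511
moves(10) = 2 * 511 + 1 = 1023
moves(11) = 2 * 1023 + 1 = 2047
moves(12) = 2 * 2047 + 1 = 4095
moves(13) = 2 * 4095 + 1 = 8191
moves(14) = 2 * 8191 + 1 = 16383
moves(15) = 2 * 16383 + 1 = 32767
moves(16) = 2 * 32767 + 1 = 65535
moves(17) = 2 * 65535 + 1 = 131071
moves(18) = 2 * 131071 + 1 = 262143
moves(19) = 2 * 262143 + 1 = 524287
moves(20) = 2 * 524287 + 1 = 1048575

1048575


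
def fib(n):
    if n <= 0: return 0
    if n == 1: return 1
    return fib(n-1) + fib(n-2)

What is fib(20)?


Computing fib(20) bottom-up:
fib(0) = 0
fib(1) = 1
fib(2) = fib(1) + fib(0) = 1 + 0 = 1
fib(3) = fib(2) + fib(1) = 1 + 1 = 2
fib(4) = fib(3) + fib(2) = 2 + 1 = 3
fib(5) = fib(4) + fib(3) = 3 + 2 = 5
fib(6) = fib(5) + fib(4) = 5 + 3 = 8
fib(7) = fib(6) + fib(5) = 8 + 5 = 13
fib(8) = fib(7) + fib(6) = 13 + 8 = 21
fib(9) = fib(8) + fib(7) = 21 + 13 = 34
fib(10) = fib(9) + fib(8) = 34 + 21 = 55
fib(11) = fib(10) + fib(9) = 55 + 34 = 89
fib(12) = fib(11) + fib(10) = 89 + 55 = 144
fib(13) = fib(12) + fib(11) = 144 + 89 = 233
fib(14) = fib(13) + fib(12) = 233 + 144 = 377
fib(15) = fib(14) + fib(13) = 377 + 233 = 610
fib(16) = fib(15) + fib(14) = 610 + 377 = 987
fib(17) = fib(16) + fib(15) = 987 + 610 = 1597
fib(18) = fib(17) + fib(16) = 1597 + 987 = 2584
fib(19) = fib(18) + fib(17) = 2584 + 1597 = 4181
fib(20) = fib(19) + fib(18) = 4181 + 2584 = 6765

6765


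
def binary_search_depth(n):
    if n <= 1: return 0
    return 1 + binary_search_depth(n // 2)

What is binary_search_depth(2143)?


2143 / 2 = 1071
1071 / 2 = 535
535 / 2 = 267
267 / 2 = 133
133 / 2 = 66
66 / 2 = 33
33 / 2 = 16
16 / 2 = 8
8 / 2 = 4
4 / 2 = 2
2 / 2 = 1
Reached 1 after 11 halvings

11


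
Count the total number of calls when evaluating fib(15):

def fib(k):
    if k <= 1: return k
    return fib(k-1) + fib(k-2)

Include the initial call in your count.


Let C(n) = total calls for fib(n)
C(0) = 1, C(1) = 1
C(2) = 1 + C(1) + C(0) = 1 + 1 + 1 = 3
C(3) = 1 + C(2) + C(1) = 1 + 3 + 1 = 5
C(4) = 1 + C(3) + C(2) = 1 + 5 + 3 = 9
C(5) = 1 + C(4) + C(3) = 1 + 9 + 5 = 15
C(6) = 1 + C(5) + C(4) = 1 + 15 + 9 = 25
C(7) = 1 + C(6) + C(5) = 1 + 25 + 15 = 41
C(8) = 1 + C(7) + C(6) = 1 + 41 + 25 = 67
C(9) = 1 + C(8) + C(7) = 1 + 67 + 41 = 109
C(10) = 1 + C(9) + C(8) = 1 + 109 + 67 = 177
C(11) = 1 + C(10) + C(9) = 1 + 177 + 109 = 287
C(12) = 1 + C(11) + C(10) = 1 + 287 + 177 = 465
C(13) = 1 + C(12) + C(11) = 1 + 465 + 287 = 753
C(14) = 1 + C(13) + C(12) = 1 + 753 + 465 = 1219
C(15) = 1 + C(14) + C(13) = 1 + 1219 + 753 = 1973

1973


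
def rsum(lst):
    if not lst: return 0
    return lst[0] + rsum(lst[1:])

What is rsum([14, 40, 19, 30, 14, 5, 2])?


rsum([14, 40, 19, 30, 14, 5, 2]) = 14 + rsum([40, 19, 30, 14, 5, 2])
rsum([40, 19, 30, 14, 5, 2]) = 40 + rsum([19, 30, 14, 5, 2])
rsum([19, 30, 14, 5, 2]) = 19 + rsum([30, 14, 5, 2])
rsum([30, 14, 5, 2]) = 30 + rsum([14, 5, 2])
rsum([14, 5, 2]) = 14 + rsum([5, 2])
rsum([5, 2]) = 5 + rsum([2])
rsum([2]) = 2 + rsum([])
rsum([]) = 0  (base case)
Total: 14 + 40 + 19 + 30 + 14 + 5 + 2 + 0 = 124

124


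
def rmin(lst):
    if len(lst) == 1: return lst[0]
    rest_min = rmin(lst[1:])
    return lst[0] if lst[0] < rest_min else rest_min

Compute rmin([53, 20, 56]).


rmin([53, 20, 56]): compare 53 with rmin([20, 56])
rmin([20, 56]): compare 20 with rmin([56])
rmin([56]) = 56  (base case)
Compare 20 with 56 -> 20
Compare 53 with 20 -> 20

20


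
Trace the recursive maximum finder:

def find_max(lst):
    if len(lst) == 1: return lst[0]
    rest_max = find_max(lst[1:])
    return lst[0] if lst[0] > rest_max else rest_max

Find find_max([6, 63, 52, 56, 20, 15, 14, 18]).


find_max([6, 63, 52, 56, 20, 15, 14, 18]): compare 6 with find_max([63, 52, 56, 20, 15, 14, 18])
find_max([63, 52, 56, 20, 15, 14, 18]): compare 63 with find_max([52, 56, 20, 15, 14, 18])
find_max([52, 56, 20, 15, 14, 18]): compare 52 with find_max([56, 20, 15, 14, 18])
find_max([56, 20, 15, 14, 18]): compare 56 with find_max([20, 15, 14, 18])
find_max([20, 15, 14, 18]): compare 20 with find_max([15, 14, 18])
find_max([15, 14, 18]): compare 15 with find_max([14, 18])
find_max([14, 18]): compare 14 with find_max([18])
find_max([18]) = 18  (base case)
Compare 14 with 18 -> 18
Compare 15 with 18 -> 18
Compare 20 with 18 -> 20
Compare 56 with 20 -> 56
Compare 52 with 56 -> 56
Compare 63 with 56 -> 63
Compare 6 with 63 -> 63

63


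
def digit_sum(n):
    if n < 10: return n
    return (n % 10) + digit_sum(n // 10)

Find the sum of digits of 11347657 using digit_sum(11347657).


digit_sum(11347657) = 7 + digit_sum(1134765)
digit_sum(1134765) = 5 + digit_sum(113476)
digit_sum(113476) = 6 + digit_sum(11347)
digit_sum(11347) = 7 + digit_sum(1134)
digit_sum(1134) = 4 + digit_sum(113)
digit_sum(113) = 3 + digit_sum(11)
digit_sum(11) = 1 + digit_sum(1)
digit_sum(1) = 1  (base case)
Total: 7 + 5 + 6 + 7 + 4 + 3 + 1 + 1 = 34

34


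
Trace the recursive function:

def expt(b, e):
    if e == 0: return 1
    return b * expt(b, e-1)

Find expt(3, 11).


expt(3, 11)
= 3 * expt(3, 10)
= 3 * 3 * expt(3, 9)
= 3 * 3 * 3 * expt(3, 8)
= 3 * 3 * 3 * 3 * expt(3, 7)
= 3 * 3 * 3 * 3 * 3 * expt(3, 6)
= 3 * 3 * 3 * 3 * 3 * 3 * expt(3, 5)
= 3 * 3 * 3 * 3 * 3 * 3 * 3 * expt(3, 4)
= 3 * 3 * 3 * 3 * 3 * 3 * 3 * 3 * expt(3, 3)
= 3 * 3 * 3 * 3 * 3 * 3 * 3 * 3 * 3 * expt(3, 2)
= 3 * 3 * 3 * 3 * 3 * 3 * 3 * 3 * 3 * 3 * expt(3, 1)
= 3 * 3 * 3 * 3 * 3 * 3 * 3 * 3 * 3 * 3 * 3 * expt(3, 0)
= 3 * 3 * 3 * 3 * 3 * 3 * 3 * 3 * 3 * 3 * 3 * 1
= 177147

177147


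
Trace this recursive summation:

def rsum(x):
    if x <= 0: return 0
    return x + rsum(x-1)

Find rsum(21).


rsum(21)
= 21 + 20 + 19 + 18 + 17 + 16 + 15 + 14 + 13 + 12 + 11 + 10 + 9 + 8 + 7 + 6 + 5 + 4 + 3 + 2 + 1 + rsum(0)
= 21 + 20 + 19 + 18 + 17 + 16 + 15 + 14 + 13 + 12 + 11 + 10 + 9 + 8 + 7 + 6 + 5 + 4 + 3 + 2 + 1 + 0
= 231

231


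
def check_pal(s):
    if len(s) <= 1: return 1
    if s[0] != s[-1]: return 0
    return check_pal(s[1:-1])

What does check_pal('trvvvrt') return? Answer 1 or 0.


check_pal('trvvvrt'): s[0]='t' == s[-1]='t' -> check check_pal('rvvvr')
check_pal('rvvvr'): s[0]='r' == s[-1]='r' -> check check_pal('vvv')
check_pal('vvv'): s[0]='v' == s[-1]='v' -> check check_pal('v')
check_pal('v'): len <= 1 -> return 1  (base case)
Result: 1 (palindrome)

1


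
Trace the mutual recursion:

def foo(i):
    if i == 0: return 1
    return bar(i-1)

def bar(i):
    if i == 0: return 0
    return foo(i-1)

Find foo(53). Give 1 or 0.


foo(53) = bar(52)
bar(52) = foo(51)
foo(51) = bar(50)
bar(50) = foo(49)
foo(49) = bar(48)
bar(48) = foo(47)
foo(47) = bar(46)
bar(46) = foo(45)
foo(45) = bar(44)
bar(44) = foo(43)
foo(43) = bar(42)
bar(42) = foo(41)
foo(41) = bar(40)
bar(40) = foo(39)
foo(39) = bar(38)
bar(38) = foo(37)
foo(37) = bar(36)
bar(36) = foo(35)
foo(35) = bar(34)
bar(34) = foo(33)
foo(33) = bar(32)
bar(32) = foo(31)
foo(31) = bar(30)
bar(30) = foo(29)
foo(29) = bar(28)
bar(28) = foo(27)
foo(27) = bar(26)
bar(26) = foo(25)
foo(25) = bar(24)
bar(24) = foo(23)
foo(23) = bar(22)
bar(22) = foo(21)
foo(21) = bar(20)
bar(20) = foo(19)
foo(19) = bar(18)
bar(18) = foo(17)
foo(17) = bar(16)
bar(16) = foo(15)
foo(15) = bar(14)
bar(14) = foo(13)
foo(13) = bar(12)
bar(12) = foo(11)
foo(11) = bar(10)
bar(10) = foo(9)
foo(9) = bar(8)
bar(8) = foo(7)
foo(7) = bar(6)
bar(6) = foo(5)
foo(5) = bar(4)
bar(4) = foo(3)
foo(3) = bar(2)
bar(2) = foo(1)
foo(1) = bar(0)
bar(0) = 0  (base case)
Result: 0

0
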